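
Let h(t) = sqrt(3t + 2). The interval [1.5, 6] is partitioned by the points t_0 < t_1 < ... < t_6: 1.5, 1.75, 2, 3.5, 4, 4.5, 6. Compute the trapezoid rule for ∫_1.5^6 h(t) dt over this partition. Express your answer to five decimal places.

16.16418

Subinterval widths: 0.25, 0.25, 1.5, 0.5, 0.5, 1.5.
h(1.5) ≈ 2.54951, h(1.75) ≈ 2.69258, h(2) ≈ 2.82843, h(3.5) ≈ 3.53553, h(4) ≈ 3.74166, h(4.5) ≈ 3.93700, h(6) ≈ 4.47214.
On each subinterval the trapezoid contributes (Δt_i/2)·[h(t_{i-1}) + h(t_i)].
Sum ≈ 16.16418.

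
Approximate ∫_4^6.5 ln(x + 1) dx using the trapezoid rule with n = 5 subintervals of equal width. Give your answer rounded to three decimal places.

4.563

Δx = (6.5 − 4)/5 = 0.5.
f(4) ≈ 1.609, f(4.5) ≈ 1.705, f(5) ≈ 1.792, f(5.5) ≈ 1.872, f(6) ≈ 1.946, f(6.5) ≈ 2.015.
T_5 = (Δx/2)·[f(x_0) + 2f(x_1) + ... + 2f(x_{4}) + f(x_5)].
Sum ≈ 4.563.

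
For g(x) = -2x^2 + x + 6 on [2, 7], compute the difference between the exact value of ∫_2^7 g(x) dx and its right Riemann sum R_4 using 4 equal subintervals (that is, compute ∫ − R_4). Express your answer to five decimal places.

Exact integral: ∫_2^7 g(x) dx ≈ -170.8333333.
R_4 = -226.5625.
Error ≈ -170.8333333 − (-226.5625) ≈ 55.72917.

55.72917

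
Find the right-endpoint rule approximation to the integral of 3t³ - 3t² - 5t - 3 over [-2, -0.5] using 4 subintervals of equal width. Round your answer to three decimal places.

Δt = (-0.5 − (-2))/4 = 0.375.
Right endpoints: -1.625, -1.25, -0.875, -0.5.
f(-1.625) = -8023/512, f(-1.25) = -7.296875, f(-0.875) = -1501/512, f(-0.5) = -1.625.
Sum = Δt · [f(-1.625) + f(-1.25) + f(-0.875) + f(-0.5)].
Sum ≈ -10.321.

-10.321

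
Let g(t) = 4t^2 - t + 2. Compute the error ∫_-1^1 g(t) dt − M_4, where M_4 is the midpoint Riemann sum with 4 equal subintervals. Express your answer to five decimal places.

Exact integral: ∫_-1^1 g(t) dt ≈ 6.6666667.
M_4 = 6.5.
Error ≈ 6.6666667 − 6.5 ≈ 0.16667.

0.16667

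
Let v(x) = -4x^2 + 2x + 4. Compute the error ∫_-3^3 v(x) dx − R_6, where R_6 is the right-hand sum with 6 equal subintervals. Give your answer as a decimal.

-2

Exact integral: ∫_-3^3 v(x) dx = -48.
R_6 = -46.
Error = -48 − (-46) = -2.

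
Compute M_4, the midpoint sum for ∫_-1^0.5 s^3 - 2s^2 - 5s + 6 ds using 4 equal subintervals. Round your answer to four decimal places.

9.9390

Δs = (0.5 − (-1))/4 = 0.375.
Midpoints: -0.8125, -0.4375, -0.0625, 0.3125.
f(-0.8125) = 33611/4096, f(-0.4375) = 31625/4096, f(-0.0625) = 25823/4096, f(0.3125) = 17501/4096.
Sum = Δs · [f(-0.8125) + f(-0.4375) + f(-0.0625) + f(0.3125)].
Sum ≈ 9.9390.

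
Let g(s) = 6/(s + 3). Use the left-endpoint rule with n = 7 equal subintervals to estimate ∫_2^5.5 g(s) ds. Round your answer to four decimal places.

Δs = (5.5 − 2)/7 = 0.5.
Left endpoints: 2, 2.5, 3, 3.5, 4, 4.5, 5.
g(2) = 1.2, g(2.5) = 12/11, g(3) = 1, g(3.5) = 12/13, g(4) = 6/7, g(4.5) = 0.8, g(5) = 0.75.
Sum = Δs · [g(2) + g(2.5) + g(3) + ...].
Sum ≈ 3.3106.

3.3106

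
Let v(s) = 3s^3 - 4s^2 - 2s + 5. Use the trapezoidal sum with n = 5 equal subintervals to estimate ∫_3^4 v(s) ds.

80.1

Δs = (4 − 3)/5 = 0.2.
v(3) = 44, v(3.2) = 55.944, v(3.4) = 69.872, v(3.6) = 85.928, v(3.8) = 104.256, v(4) = 125.
T_5 = (Δs/2)·[v(s_0) + 2v(s_1) + ... + 2v(s_{4}) + v(s_5)].
Sum = 80.1.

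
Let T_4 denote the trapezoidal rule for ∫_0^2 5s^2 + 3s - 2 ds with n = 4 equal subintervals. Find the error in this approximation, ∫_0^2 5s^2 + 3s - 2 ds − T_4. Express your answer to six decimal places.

Exact integral: ∫_0^2 f(s) ds ≈ 15.33333333.
T_4 = 15.75.
Error ≈ 15.33333333 − 15.75 ≈ -0.416667.

-0.416667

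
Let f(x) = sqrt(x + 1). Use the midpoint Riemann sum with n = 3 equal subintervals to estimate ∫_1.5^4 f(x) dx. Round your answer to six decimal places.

Δx = (4 − 1.5)/3 = 5/6.
Midpoints: 23/12, 2.75, 43/12.
f(23/12) ≈ 1.707825, f(2.75) ≈ 1.936492, f(43/12) ≈ 2.140872.
Sum = Δx · [f(23/12) + f(2.75) + f(43/12)].
Sum ≈ 4.820991.

4.820991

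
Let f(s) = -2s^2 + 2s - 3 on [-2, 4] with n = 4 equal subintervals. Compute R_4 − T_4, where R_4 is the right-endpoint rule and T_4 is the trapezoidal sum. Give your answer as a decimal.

R_4 = -67.5.
T_4 = -58.5.
R_4 − T_4 = -9.

-9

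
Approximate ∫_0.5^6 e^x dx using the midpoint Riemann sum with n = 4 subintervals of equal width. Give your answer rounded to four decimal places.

Δx = (6 − 0.5)/4 = 1.375.
Midpoints: 1.1875, 2.5625, 3.9375, 5.3125.
f(1.1875) ≈ 3.2789, f(2.5625) ≈ 12.9682, f(3.9375) ≈ 51.2902, f(5.3125) ≈ 202.8567.
Sum = Δx · [f(1.1875) + f(2.5625) + f(3.9375) + f(5.3125)].
Sum ≈ 371.7918.

371.7918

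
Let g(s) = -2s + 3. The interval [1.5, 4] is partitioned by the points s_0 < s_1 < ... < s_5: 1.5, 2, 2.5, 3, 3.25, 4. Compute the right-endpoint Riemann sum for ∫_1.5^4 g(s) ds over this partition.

-7.625

Subinterval widths: 0.5, 0.5, 0.5, 0.25, 0.75.
Right endpoints: 2, 2.5, 3, 3.25, 4.
g(2) = -1, g(2.5) = -2, g(3) = -3, g(3.25) = -3.5, g(4) = -5.
Sum = Σ Δs_i · g(s_i).
Sum = -7.625.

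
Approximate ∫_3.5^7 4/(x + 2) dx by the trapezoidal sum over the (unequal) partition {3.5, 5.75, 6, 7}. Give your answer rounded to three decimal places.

Subinterval widths: 2.25, 0.25, 1.
f(3.5) = 8/11, f(5.75) = 16/31, f(6) = 0.5, f(7) = 4/9.
On each subinterval the trapezoid contributes (Δx_i/2)·[f(x_{i-1}) + f(x_i)].
Sum ≈ 1.998.

1.998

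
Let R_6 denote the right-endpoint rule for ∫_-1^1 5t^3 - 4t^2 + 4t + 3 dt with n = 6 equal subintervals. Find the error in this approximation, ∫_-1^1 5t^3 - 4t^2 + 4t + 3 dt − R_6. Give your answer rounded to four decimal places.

Exact integral: ∫_-1^1 f(t) dt ≈ 3.333333.
R_6 ≈ 6.185185.
Error ≈ 3.333333 − 6.185185 ≈ -2.8519.

-2.8519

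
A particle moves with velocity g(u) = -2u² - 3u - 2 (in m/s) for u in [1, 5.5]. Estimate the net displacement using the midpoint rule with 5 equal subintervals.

-162.5175

Δu = (5.5 − 1)/5 = 0.9.
Midpoints: 1.45, 2.35, 3.25, 4.15, 5.05.
g(1.45) = -10.555, g(2.35) = -20.095, g(3.25) = -32.875, g(4.15) = -48.895, g(5.05) = -68.155.
Sum = Δu · [g(1.45) + g(2.35) + g(3.25) + g(4.15) + g(5.05)].
Sum = -162.5175.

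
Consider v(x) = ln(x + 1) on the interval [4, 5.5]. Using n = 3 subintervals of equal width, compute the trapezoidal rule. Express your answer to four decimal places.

Δx = (5.5 − 4)/3 = 0.5.
v(4) ≈ 1.6094, v(4.5) ≈ 1.7047, v(5) ≈ 1.7918, v(5.5) ≈ 1.8718.
T_3 = (Δx/2)·[v(x_0) + 2v(x_1) + 2v(x_2) + v(x_3)].
Sum ≈ 2.6186.

2.6186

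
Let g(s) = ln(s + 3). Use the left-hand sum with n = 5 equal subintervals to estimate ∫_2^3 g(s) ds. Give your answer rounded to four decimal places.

Δs = (3 − 2)/5 = 0.2.
Left endpoints: 2, 2.2, 2.4, 2.6, 2.8.
g(2) ≈ 1.6094, g(2.2) ≈ 1.6487, g(2.4) ≈ 1.6864, g(2.6) ≈ 1.7228, g(2.8) ≈ 1.7579.
Sum = Δs · [g(2) + g(2.2) + g(2.4) + g(2.6) + g(2.8)].
Sum ≈ 1.6850.

1.6850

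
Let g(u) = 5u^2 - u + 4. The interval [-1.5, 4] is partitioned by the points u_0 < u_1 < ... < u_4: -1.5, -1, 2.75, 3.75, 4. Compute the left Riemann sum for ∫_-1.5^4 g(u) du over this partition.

102.578125

Subinterval widths: 0.5, 3.75, 1, 0.25.
Left endpoints: -1.5, -1, 2.75, 3.75.
g(-1.5) = 16.75, g(-1) = 10, g(2.75) = 39.0625, g(3.75) = 70.5625.
Sum = Σ Δu_i · g(u_i).
Sum = 102.578125.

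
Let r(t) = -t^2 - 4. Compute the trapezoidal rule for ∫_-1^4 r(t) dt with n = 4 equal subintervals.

Δt = (4 − (-1))/4 = 1.25.
r(-1) = -5, r(0.25) = -4.0625, r(1.5) = -6.25, r(2.75) = -11.5625, r(4) = -20.
T_4 = (Δt/2)·[r(t_0) + 2r(t_1) + 2r(t_2) + 2r(t_3) + r(t_4)].
Sum = -42.96875.

-42.96875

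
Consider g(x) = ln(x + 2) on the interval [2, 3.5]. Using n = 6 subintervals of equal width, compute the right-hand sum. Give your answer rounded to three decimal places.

2.370

Δx = (3.5 − 2)/6 = 0.25.
Right endpoints: 2.25, 2.5, 2.75, 3, 3.25, 3.5.
g(2.25) ≈ 1.447, g(2.5) ≈ 1.504, g(2.75) ≈ 1.558, g(3) ≈ 1.609, g(3.25) ≈ 1.658, g(3.5) ≈ 1.705.
Sum = Δx · [g(2.25) + g(2.5) + g(2.75) + ...].
Sum ≈ 2.370.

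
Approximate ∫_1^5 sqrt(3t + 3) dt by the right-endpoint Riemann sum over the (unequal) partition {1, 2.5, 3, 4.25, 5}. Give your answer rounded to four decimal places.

Subinterval widths: 1.5, 0.5, 1.25, 0.75.
Right endpoints: 2.5, 3, 4.25, 5.
f(2.5) ≈ 3.2404, f(3) ≈ 3.4641, f(4.25) ≈ 3.9686, f(5) ≈ 4.2426.
Sum = Σ Δt_i · f(t_i).
Sum ≈ 14.7354.

14.7354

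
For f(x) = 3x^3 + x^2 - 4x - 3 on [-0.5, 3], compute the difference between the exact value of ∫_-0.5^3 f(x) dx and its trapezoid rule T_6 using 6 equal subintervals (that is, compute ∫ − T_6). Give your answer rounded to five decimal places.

Exact integral: ∫_-0.5^3 f(x) dx ≈ 41.7447917.
T_6 ≈ 44.1763600.
Error ≈ 41.7447917 − 44.1763600 ≈ -2.43157.

-2.43157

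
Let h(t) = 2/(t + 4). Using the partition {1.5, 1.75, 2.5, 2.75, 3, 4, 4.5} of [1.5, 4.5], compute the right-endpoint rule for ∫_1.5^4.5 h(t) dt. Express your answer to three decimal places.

Subinterval widths: 0.25, 0.75, 0.25, 0.25, 1, 0.5.
Right endpoints: 1.75, 2.5, 2.75, 3, 4, 4.5.
h(1.75) = 8/23, h(2.5) = 4/13, h(2.75) = 8/27, h(3) = 2/7, h(4) = 0.25, h(4.5) = 4/17.
Sum = Σ Δt_i · h(t_i).
Sum ≈ 0.831.

0.831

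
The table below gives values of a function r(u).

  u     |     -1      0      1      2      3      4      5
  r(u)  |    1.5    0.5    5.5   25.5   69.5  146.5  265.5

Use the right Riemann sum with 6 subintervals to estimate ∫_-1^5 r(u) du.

513

Δu = 1.
Sum = 1·[0.5 + 5.5 + 25.5 + 69.5 + 146.5 + 265.5] = 513.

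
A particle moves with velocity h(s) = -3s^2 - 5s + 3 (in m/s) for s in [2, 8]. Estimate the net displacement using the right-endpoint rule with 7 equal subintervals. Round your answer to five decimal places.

Δs = (8 − 2)/7 = 6/7.
Right endpoints: 20/7, 26/7, 32/7, 38/7, 44/7, 50/7, 8.
h(20/7) = -1753/49, h(26/7) = -2791/49, h(32/7) = -4045/49, h(38/7) = -5515/49, h(44/7) = -7201/49, h(50/7) = -9103/49, h(8) = -229.
Sum = Δs · [h(20/7) + h(26/7) + h(32/7) + ...].
Sum ≈ -728.20408.

-728.20408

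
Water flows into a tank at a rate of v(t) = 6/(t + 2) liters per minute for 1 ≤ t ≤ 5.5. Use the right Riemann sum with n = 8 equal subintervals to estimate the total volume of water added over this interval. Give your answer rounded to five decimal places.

5.17495

Δt = (5.5 − 1)/8 = 0.5625.
Right endpoints: 1.5625, 2.125, 2.6875, 3.25, 3.8125, 4.375, 4.9375, 5.5.
v(1.5625) = 32/19, v(2.125) = 16/11, v(2.6875) = 1.28, v(3.25) = 8/7, v(3.8125) = 32/31, v(4.375) = 16/17, v(4.9375) = 32/37, v(5.5) = 0.8.
Sum = Δt · [v(1.5625) + v(2.125) + v(2.6875) + ...].
Sum ≈ 5.17495.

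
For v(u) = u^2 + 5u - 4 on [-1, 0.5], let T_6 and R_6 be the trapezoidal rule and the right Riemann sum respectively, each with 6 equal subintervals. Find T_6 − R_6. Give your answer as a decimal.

T_6 = -7.484375.
R_6 = -6.640625.
T_6 − R_6 = -0.84375.

-0.84375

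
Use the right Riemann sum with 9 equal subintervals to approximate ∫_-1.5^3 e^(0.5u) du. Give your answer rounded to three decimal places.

9.063

Δu = (3 − (-1.5))/9 = 0.5.
Right endpoints: -1, -0.5, 0, 0.5, 1, 1.5, 2, 2.5, 3.
f(-1) ≈ 0.607, f(-0.5) ≈ 0.779, f(0) ≈ 1.000, f(0.5) ≈ 1.284, f(1) ≈ 1.649, f(1.5) ≈ 2.117, f(2) ≈ 2.718, f(2.5) ≈ 3.490, f(3) ≈ 4.482.
Sum = Δu · [f(-1) + f(-0.5) + f(0) + ...].
Sum ≈ 9.063.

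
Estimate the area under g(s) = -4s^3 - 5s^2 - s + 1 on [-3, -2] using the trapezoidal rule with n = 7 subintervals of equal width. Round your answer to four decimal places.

Δs = (-2 − (-3))/7 = 1/7.
g(-3) = 67, g(-20/7) = 19323/343, g(-19/7) = 16075/343, g(-18/7) = 13213/343, g(-17/7) = 10713/343, g(-16/7) = 8551/343, g(-15/7) = 6703/343, g(-2) = 15.
T_7 = (Δs/2)·[g(s_0) + 2g(s_1) + ... + 2g(s_{6}) + g(s_7)].
Sum ≈ 36.9184.

36.9184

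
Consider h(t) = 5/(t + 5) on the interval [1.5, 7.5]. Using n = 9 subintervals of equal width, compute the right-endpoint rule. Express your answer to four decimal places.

Δt = (7.5 − 1.5)/9 = 2/3.
Right endpoints: 13/6, 17/6, 3.5, 25/6, 29/6, 5.5, 37/6, 41/6, 7.5.
h(13/6) = 30/43, h(17/6) = 30/47, h(3.5) = 10/17, h(25/6) = 6/11, h(29/6) = 30/59, h(5.5) = 10/21, h(37/6) = 30/67, h(41/6) = 30/71, h(7.5) = 0.4.
Sum = Δt · [h(13/6) + h(17/6) + h(3.5) + ...].
Sum ≈ 3.1497.

3.1497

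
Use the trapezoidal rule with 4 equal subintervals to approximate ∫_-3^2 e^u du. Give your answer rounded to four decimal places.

8.2709

Δu = (2 − (-3))/4 = 1.25.
f(-3) ≈ 0.0498, f(-1.75) ≈ 0.1738, f(-0.5) ≈ 0.6065, f(0.75) ≈ 2.1170, f(2) ≈ 7.3891.
T_4 = (Δu/2)·[f(u_0) + 2f(u_1) + 2f(u_2) + 2f(u_3) + f(u_4)].
Sum ≈ 8.2709.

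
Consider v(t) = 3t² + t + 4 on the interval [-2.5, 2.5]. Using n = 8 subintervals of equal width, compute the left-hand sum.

Δt = (2.5 − (-2.5))/8 = 0.625.
Left endpoints: -2.5, -1.875, -1.25, -0.625, 0, 0.625, 1.25, 1.875.
v(-2.5) = 20.25, v(-1.875) = 12.671875, v(-1.25) = 7.4375, v(-0.625) = 4.546875, v(0) = 4, v(0.625) = 5.796875, v(1.25) = 9.9375, v(1.875) = 16.421875.
Sum = Δt · [v(-2.5) + v(-1.875) + v(-1.25) + ...].
Sum = 50.6640625.

50.6640625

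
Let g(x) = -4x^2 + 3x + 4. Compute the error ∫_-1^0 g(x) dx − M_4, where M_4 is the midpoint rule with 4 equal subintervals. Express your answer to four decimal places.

Exact integral: ∫_-1^0 g(x) dx ≈ 1.166667.
M_4 = 1.1875.
Error ≈ 1.166667 − 1.1875 ≈ -0.0208.

-0.0208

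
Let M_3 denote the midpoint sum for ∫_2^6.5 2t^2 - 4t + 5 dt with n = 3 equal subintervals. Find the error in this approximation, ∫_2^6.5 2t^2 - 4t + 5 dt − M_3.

1.6875

Exact integral: ∫_2^6.5 f(t) dt = 123.75.
M_3 = 122.0625.
Error = 123.75 − 122.0625 = 1.6875.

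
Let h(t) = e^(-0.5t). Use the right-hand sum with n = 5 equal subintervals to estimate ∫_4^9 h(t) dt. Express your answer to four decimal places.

Δt = (9 − 4)/5 = 1.
Right endpoints: 5, 6, 7, 8, 9.
h(5) ≈ 0.0821, h(6) ≈ 0.0498, h(7) ≈ 0.0302, h(8) ≈ 0.0183, h(9) ≈ 0.0111.
Sum = Δt · [h(5) + h(6) + h(7) + h(8) + h(9)].
Sum ≈ 0.1915.

0.1915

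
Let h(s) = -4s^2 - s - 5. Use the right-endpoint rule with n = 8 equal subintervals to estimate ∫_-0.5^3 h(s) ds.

-66.91015625

Δs = (3 − (-0.5))/8 = 0.4375.
Right endpoints: -0.0625, 0.375, 0.8125, 1.25, 1.6875, 2.125, 2.5625, 3.
h(-0.0625) = -4.953125, h(0.375) = -5.9375, h(0.8125) = -8.453125, h(1.25) = -12.5, h(1.6875) = -18.078125, h(2.125) = -25.1875, h(2.5625) = -33.828125, h(3) = -44.
Sum = Δs · [h(-0.0625) + h(0.375) + h(0.8125) + ...].
Sum = -66.91015625.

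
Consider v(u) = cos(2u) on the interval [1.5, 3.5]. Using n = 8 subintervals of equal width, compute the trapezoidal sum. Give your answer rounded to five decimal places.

0.25254

Δu = (3.5 − 1.5)/8 = 0.25.
v(1.5) ≈ -0.98999, v(1.75) ≈ -0.93646, v(2) ≈ -0.65364, v(2.25) ≈ -0.21080, v(2.5) ≈ 0.28366, v(2.75) ≈ 0.70867, v(3) ≈ 0.96017, v(3.25) ≈ 0.97659, v(3.5) ≈ 0.75390.
T_8 = (Δu/2)·[v(u_0) + 2v(u_1) + ... + 2v(u_{7}) + v(u_8)].
Sum ≈ 0.25254.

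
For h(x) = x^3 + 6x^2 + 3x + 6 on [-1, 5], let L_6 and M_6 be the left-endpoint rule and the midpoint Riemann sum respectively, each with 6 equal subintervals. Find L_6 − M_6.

L_6 = 348.
M_6 = 474.
L_6 − M_6 = -126.

-126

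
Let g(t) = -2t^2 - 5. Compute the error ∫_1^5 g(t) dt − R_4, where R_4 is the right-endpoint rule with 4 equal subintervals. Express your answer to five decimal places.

25.33333

Exact integral: ∫_1^5 g(t) dt ≈ -102.6666667.
R_4 = -128.
Error ≈ -102.6666667 − (-128) ≈ 25.33333.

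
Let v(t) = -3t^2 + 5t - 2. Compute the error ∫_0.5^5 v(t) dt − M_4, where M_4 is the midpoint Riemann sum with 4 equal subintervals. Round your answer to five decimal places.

-1.42383

Exact integral: ∫_0.5^5 v(t) dt = -72.
M_4 ≈ -70.5761719.
Error ≈ -72 − (-70.5761719) ≈ -1.42383.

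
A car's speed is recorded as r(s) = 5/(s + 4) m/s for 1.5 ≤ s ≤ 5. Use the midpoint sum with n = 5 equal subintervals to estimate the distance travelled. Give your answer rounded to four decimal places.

Δs = (5 − 1.5)/5 = 0.7.
Midpoints: 1.85, 2.55, 3.25, 3.95, 4.65.
r(1.85) = 100/117, r(2.55) = 100/131, r(3.25) = 20/29, r(3.95) = 100/159, r(4.65) = 100/173.
Sum = Δs · [r(1.85) + r(2.55) + r(3.25) + r(3.95) + r(4.65)].
Sum ≈ 2.4603.

2.4603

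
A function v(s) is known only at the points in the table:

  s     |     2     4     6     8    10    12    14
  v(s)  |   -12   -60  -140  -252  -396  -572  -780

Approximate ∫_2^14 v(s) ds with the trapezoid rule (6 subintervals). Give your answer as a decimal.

-3632

Δs = 2.
T_6 = (2/2)·[(-12) + 2·(-60) + 2·(-140) + 2·(-252) + 2·(-396) + 2·(-572) + (-780)] = -3632.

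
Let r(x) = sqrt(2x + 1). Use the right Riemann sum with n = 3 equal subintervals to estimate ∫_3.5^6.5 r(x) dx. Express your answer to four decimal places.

Δx = (6.5 − 3.5)/3 = 1.
Right endpoints: 4.5, 5.5, 6.5.
r(4.5) ≈ 3.1623, r(5.5) ≈ 3.4641, r(6.5) ≈ 3.7417.
Sum = Δx · [r(4.5) + r(5.5) + r(6.5)].
Sum ≈ 10.3680.

10.3680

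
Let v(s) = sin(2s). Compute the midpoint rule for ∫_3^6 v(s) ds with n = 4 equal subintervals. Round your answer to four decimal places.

0.0640

Δs = (6 − 3)/4 = 0.75.
Midpoints: 3.375, 4.125, 4.875, 5.625.
v(3.375) ≈ 0.4500, v(4.125) ≈ 0.9226, v(4.875) ≈ -0.3195, v(5.625) ≈ -0.9678.
Sum = Δs · [v(3.375) + v(4.125) + v(4.875) + v(5.625)].
Sum ≈ 0.0640.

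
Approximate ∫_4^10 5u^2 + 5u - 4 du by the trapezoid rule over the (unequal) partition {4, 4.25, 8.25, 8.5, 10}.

1802.171875

Subinterval widths: 0.25, 4, 0.25, 1.5.
f(4) = 96, f(4.25) = 107.5625, f(8.25) = 377.5625, f(8.5) = 399.75, f(10) = 546.
On each subinterval the trapezoid contributes (Δu_i/2)·[f(u_{i-1}) + f(u_i)].
Sum = 1802.171875.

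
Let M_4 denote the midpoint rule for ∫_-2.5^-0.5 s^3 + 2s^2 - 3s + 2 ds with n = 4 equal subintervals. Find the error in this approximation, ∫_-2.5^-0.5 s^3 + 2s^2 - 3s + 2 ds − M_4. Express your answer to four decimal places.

-0.1042

Exact integral: ∫_-2.5^-0.5 f(s) ds ≈ 13.583333.
M_4 = 13.6875.
Error ≈ 13.583333 − 13.6875 ≈ -0.1042.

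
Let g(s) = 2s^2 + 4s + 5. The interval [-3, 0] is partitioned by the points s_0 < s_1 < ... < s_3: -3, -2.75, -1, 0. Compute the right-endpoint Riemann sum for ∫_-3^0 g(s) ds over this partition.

Subinterval widths: 0.25, 1.75, 1.
Right endpoints: -2.75, -1, 0.
g(-2.75) = 9.125, g(-1) = 3, g(0) = 5.
Sum = Σ Δs_i · g(s_i).
Sum = 12.53125.

12.53125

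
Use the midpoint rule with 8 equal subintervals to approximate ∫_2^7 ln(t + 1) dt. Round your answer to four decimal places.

8.3431

Δt = (7 − 2)/8 = 0.625.
Midpoints: 2.3125, 2.9375, 3.5625, 4.1875, 4.8125, 5.4375, 6.0625, 6.6875.
f(2.3125) ≈ 1.1977, f(2.9375) ≈ 1.3705, f(3.5625) ≈ 1.5179, f(4.1875) ≈ 1.6463, f(4.8125) ≈ 1.7600, f(5.4375) ≈ 1.8621, f(6.0625) ≈ 1.9548, f(6.6875) ≈ 2.0396.
Sum = Δt · [f(2.3125) + f(2.9375) + f(3.5625) + ...].
Sum ≈ 8.3431.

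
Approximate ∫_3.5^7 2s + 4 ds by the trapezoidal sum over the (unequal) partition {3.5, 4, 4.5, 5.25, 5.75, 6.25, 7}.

50.75

Subinterval widths: 0.5, 0.5, 0.75, 0.5, 0.5, 0.75.
f(3.5) = 11, f(4) = 12, f(4.5) = 13, f(5.25) = 14.5, f(5.75) = 15.5, f(6.25) = 16.5, f(7) = 18.
On each subinterval the trapezoid contributes (Δs_i/2)·[f(s_{i-1}) + f(s_i)].
Sum = 50.75.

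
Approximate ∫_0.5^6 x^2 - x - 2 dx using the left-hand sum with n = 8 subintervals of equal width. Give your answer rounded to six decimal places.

33.118164

Δx = (6 − 0.5)/8 = 0.6875.
Left endpoints: 0.5, 1.1875, 1.875, 2.5625, 3.25, 3.9375, 4.625, 5.3125.
f(0.5) = -2.25, f(1.1875) = -1.77734375, f(1.875) = -0.359375, f(2.5625) = 2.00390625, f(3.25) = 5.3125, f(3.9375) = 9.56640625, f(4.625) = 14.765625, f(5.3125) = 20.91015625.
Sum = Δx · [f(0.5) + f(1.1875) + f(1.875) + ...].
Sum ≈ 33.118164.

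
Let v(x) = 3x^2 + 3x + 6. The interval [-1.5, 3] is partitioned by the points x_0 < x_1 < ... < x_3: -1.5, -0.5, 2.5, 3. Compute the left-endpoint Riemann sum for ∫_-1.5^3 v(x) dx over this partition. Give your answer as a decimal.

Subinterval widths: 1, 3, 0.5.
Left endpoints: -1.5, -0.5, 2.5.
v(-1.5) = 8.25, v(-0.5) = 5.25, v(2.5) = 32.25.
Sum = Σ Δx_i · v(x_i).
Sum = 40.125.

40.125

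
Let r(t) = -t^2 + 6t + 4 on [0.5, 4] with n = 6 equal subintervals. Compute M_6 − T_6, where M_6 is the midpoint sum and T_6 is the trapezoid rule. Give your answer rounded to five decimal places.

M_6 ≈ 40.0575810.
T_6 ≈ 39.7598380.
M_6 − T_6 ≈ 0.29774.

0.29774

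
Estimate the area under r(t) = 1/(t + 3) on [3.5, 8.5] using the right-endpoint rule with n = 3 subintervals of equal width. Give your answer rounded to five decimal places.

0.51850

Δt = (8.5 − 3.5)/3 = 5/3.
Right endpoints: 31/6, 41/6, 8.5.
r(31/6) = 6/49, r(41/6) = 6/59, r(8.5) = 2/23.
Sum = Δt · [r(31/6) + r(41/6) + r(8.5)].
Sum ≈ 0.51850.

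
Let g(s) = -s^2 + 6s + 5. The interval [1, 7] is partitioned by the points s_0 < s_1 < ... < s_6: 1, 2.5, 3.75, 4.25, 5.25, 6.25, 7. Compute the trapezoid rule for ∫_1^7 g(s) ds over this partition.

58.6875

Subinterval widths: 1.5, 1.25, 0.5, 1, 1, 0.75.
g(1) = 10, g(2.5) = 13.75, g(3.75) = 13.4375, g(4.25) = 12.4375, g(5.25) = 8.9375, g(6.25) = 3.4375, g(7) = -2.
On each subinterval the trapezoid contributes (Δs_i/2)·[g(s_{i-1}) + g(s_i)].
Sum = 58.6875.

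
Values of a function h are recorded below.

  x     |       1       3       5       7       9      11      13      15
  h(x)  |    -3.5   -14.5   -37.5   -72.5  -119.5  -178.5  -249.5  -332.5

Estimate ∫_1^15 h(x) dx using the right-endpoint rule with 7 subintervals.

Δx = 2.
Sum = 2·[(-14.5) + (-37.5) + (-72.5) + (-119.5) + (-178.5) + (-249.5) + (-332.5)] = -2009.

-2009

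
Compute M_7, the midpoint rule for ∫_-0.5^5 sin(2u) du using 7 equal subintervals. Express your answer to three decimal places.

0.766

Δu = (5 − (-0.5))/7 = 11/14.
Midpoints: -3/28, 19/28, 41/28, 2.25, 85/28, 107/28, 129/28.
f(-3/28) ≈ -0.213, f(19/28) ≈ 0.977, f(41/28) ≈ 0.211, f(2.25) ≈ -0.978, f(85/28) ≈ -0.210, f(107/28) ≈ 0.978, f(129/28) ≈ 0.209.
Sum = Δu · [f(-3/28) + f(19/28) + f(41/28) + ...].
Sum ≈ 0.766.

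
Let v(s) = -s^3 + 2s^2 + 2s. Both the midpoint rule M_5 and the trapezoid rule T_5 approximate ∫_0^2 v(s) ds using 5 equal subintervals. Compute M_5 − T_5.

0.08

M_5 = 5.36.
T_5 = 5.28.
M_5 − T_5 = 0.08.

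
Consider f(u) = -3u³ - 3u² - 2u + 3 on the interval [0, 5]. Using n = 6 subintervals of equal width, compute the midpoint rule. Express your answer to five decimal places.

Δu = (5 − 0)/6 = 5/6.
Midpoints: 5/12, 1.25, 25/12, 35/12, 3.75, 55/12.
f(5/12) = 823/576, f(1.25) = -10.046875, f(25/12) = -23797/576, f(35/12) = -59207/576, f(3.75) = -204.890625, f(55/12) = -206227/576.
Sum = Δu · [f(5/12) + f(1.25) + f(25/12) + ...].
Sum ≈ -596.37153.

-596.37153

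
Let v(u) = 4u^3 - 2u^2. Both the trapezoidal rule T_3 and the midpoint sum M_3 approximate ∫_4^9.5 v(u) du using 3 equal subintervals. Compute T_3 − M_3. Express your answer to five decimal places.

365.10069

T_3 ≈ 7603.5462963.
M_3 ≈ 7238.4456019.
T_3 − M_3 ≈ 365.10069.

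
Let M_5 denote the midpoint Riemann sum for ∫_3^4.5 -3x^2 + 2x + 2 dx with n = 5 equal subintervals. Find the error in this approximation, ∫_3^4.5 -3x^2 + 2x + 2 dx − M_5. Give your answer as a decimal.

-0.03375

Exact integral: ∫_3^4.5 f(x) dx = -49.875.
M_5 = -49.84125.
Error = -49.875 − (-49.84125) = -0.03375.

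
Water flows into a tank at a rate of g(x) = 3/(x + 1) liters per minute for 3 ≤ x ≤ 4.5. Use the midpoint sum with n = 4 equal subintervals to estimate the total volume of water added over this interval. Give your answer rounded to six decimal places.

Δx = (4.5 − 3)/4 = 0.375.
Midpoints: 3.1875, 3.5625, 3.9375, 4.3125.
g(3.1875) = 48/67, g(3.5625) = 48/73, g(3.9375) = 48/79, g(4.3125) = 48/85.
Sum = Δx · [g(3.1875) + g(3.5625) + g(3.9375) + g(4.3125)].
Sum ≈ 0.954845.

0.954845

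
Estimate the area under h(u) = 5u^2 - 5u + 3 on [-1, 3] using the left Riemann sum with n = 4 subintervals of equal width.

32

Δu = (3 − (-1))/4 = 1.
Left endpoints: -1, 0, 1, 2.
h(-1) = 13, h(0) = 3, h(1) = 3, h(2) = 13.
Sum = Δu · [h(-1) + h(0) + h(1) + h(2)].
Sum = 32.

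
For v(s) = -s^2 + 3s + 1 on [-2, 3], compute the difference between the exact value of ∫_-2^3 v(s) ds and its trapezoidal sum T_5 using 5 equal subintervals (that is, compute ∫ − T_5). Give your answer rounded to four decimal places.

Exact integral: ∫_-2^3 v(s) ds ≈ 0.833333.
T_5 = 0.
Error ≈ 0.833333 − 0 ≈ 0.8333.

0.8333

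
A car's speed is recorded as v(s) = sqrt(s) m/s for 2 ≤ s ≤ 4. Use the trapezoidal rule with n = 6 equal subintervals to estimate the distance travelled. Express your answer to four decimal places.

Δs = (4 − 2)/6 = 1/3.
v(2) ≈ 1.4142, v(7/3) ≈ 1.5275, v(8/3) ≈ 1.6330, v(3) ≈ 1.7321, v(10/3) ≈ 1.8257, v(11/3) ≈ 1.9149, v(4) ≈ 2.0000.
T_6 = (Δs/2)·[v(s_0) + 2v(s_1) + ... + 2v(s_{5}) + v(s_6)].
Sum ≈ 3.4468.

3.4468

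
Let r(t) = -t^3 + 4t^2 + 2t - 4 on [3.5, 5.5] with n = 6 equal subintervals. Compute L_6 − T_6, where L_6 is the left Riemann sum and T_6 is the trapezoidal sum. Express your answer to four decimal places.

7.9167

L_6 ≈ -9.018519.
T_6 ≈ -16.935185.
L_6 − T_6 ≈ 7.9167.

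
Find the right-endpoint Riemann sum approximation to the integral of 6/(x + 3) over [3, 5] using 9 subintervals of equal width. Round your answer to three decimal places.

1.699

Δx = (5 − 3)/9 = 2/9.
Right endpoints: 29/9, 31/9, 11/3, 35/9, 37/9, 13/3, 41/9, 43/9, 5.
f(29/9) = 27/28, f(31/9) = 27/29, f(11/3) = 0.9, f(35/9) = 27/31, f(37/9) = 0.84375, f(13/3) = 9/11, f(41/9) = 27/34, f(43/9) = 27/35, f(5) = 0.75.
Sum = Δx · [f(29/9) + f(31/9) + f(11/3) + ...].
Sum ≈ 1.699.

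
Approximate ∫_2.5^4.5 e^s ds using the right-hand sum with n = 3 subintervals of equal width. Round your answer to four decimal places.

106.6412

Δs = (4.5 − 2.5)/3 = 2/3.
Right endpoints: 19/6, 23/6, 4.5.
f(19/6) ≈ 23.7283, f(23/6) ≈ 46.2163, f(4.5) ≈ 90.0171.
Sum = Δs · [f(19/6) + f(23/6) + f(4.5)].
Sum ≈ 106.6412.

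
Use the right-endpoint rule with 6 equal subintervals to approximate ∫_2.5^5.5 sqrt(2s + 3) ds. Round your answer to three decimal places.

Δs = (5.5 − 2.5)/6 = 0.5.
Right endpoints: 3, 3.5, 4, 4.5, 5, 5.5.
f(3) ≈ 3.000, f(3.5) ≈ 3.162, f(4) ≈ 3.317, f(4.5) ≈ 3.464, f(5) ≈ 3.606, f(5.5) ≈ 3.742.
Sum = Δs · [f(3) + f(3.5) + f(4) + ...].
Sum ≈ 10.145.

10.145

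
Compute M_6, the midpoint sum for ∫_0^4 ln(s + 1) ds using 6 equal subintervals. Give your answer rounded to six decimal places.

Δs = (4 − 0)/6 = 2/3.
Midpoints: 1/3, 1, 5/3, 7/3, 3, 11/3.
f(1/3) ≈ 0.287682, f(1) ≈ 0.693147, f(5/3) ≈ 0.980829, f(7/3) ≈ 1.203973, f(3) ≈ 1.386294, f(11/3) ≈ 1.540445.
Sum = Δs · [f(1/3) + f(1) + f(5/3) + ...].
Sum ≈ 4.061580.

4.061580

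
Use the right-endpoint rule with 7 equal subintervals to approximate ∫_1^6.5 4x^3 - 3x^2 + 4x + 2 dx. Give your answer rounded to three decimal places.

2017.714

Δx = (6.5 − 1)/7 = 11/14.
Right endpoints: 25/14, 18/7, 47/14, 29/7, 69/14, 40/7, 6.5.
f(25/14) = 30669/1372, f(18/7) = 20738/343, f(47/14) = 182425/1372, f(29/7) = 86265/343, f(69/14) = 586829/1372, f(40/7) = 230926/343, f(6.5) = 999.75.
Sum = Δx · [f(25/14) + f(18/7) + f(47/14) + ...].
Sum ≈ 2017.714.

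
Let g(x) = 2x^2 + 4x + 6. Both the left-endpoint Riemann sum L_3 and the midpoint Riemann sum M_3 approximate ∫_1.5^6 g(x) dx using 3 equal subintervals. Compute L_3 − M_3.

-59.0625

L_3 = 175.5.
M_3 = 234.5625.
L_3 − M_3 = -59.0625.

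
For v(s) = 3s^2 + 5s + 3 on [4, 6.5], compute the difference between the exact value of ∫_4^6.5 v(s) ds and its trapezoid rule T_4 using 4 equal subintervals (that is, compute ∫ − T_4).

-0.48828125

Exact integral: ∫_4^6.5 v(s) ds = 283.75.
T_4 = 284.23828125.
Error = 283.75 − 284.23828125 = -0.48828125.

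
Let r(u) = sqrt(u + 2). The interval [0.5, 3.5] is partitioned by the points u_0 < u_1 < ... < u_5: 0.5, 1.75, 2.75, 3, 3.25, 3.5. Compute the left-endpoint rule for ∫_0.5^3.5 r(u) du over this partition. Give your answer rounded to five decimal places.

Subinterval widths: 1.25, 1, 0.25, 0.25, 0.25.
Left endpoints: 0.5, 1.75, 2.75, 3, 3.25.
r(0.5) ≈ 1.58114, r(1.75) ≈ 1.93649, r(2.75) ≈ 2.17945, r(3) ≈ 2.23607, r(3.25) ≈ 2.29129.
Sum = Σ Δu_i · r(u_i).
Sum ≈ 5.58962.

5.58962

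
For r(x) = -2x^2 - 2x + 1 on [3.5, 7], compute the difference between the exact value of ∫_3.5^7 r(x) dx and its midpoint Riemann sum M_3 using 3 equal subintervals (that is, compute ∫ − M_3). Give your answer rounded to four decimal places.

-0.7940

Exact integral: ∫_3.5^7 r(x) dx ≈ -233.333333.
M_3 ≈ -232.539352.
Error ≈ -233.333333 − (-232.539352) ≈ -0.7940.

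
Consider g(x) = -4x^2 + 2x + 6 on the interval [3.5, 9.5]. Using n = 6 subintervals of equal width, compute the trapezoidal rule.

-976

Δx = (9.5 − 3.5)/6 = 1.
g(3.5) = -36, g(4.5) = -66, g(5.5) = -104, g(6.5) = -150, g(7.5) = -204, g(8.5) = -266, g(9.5) = -336.
T_6 = (Δx/2)·[g(x_0) + 2g(x_1) + ... + 2g(x_{5}) + g(x_6)].
Sum = -976.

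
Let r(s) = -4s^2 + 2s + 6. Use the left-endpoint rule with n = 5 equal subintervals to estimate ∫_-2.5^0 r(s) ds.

Δs = (0 − (-2.5))/5 = 0.5.
Left endpoints: -2.5, -2, -1.5, -1, -0.5.
r(-2.5) = -24, r(-2) = -14, r(-1.5) = -6, r(-1) = 0, r(-0.5) = 4.
Sum = Δs · [r(-2.5) + r(-2) + r(-1.5) + r(-1) + r(-0.5)].
Sum = -20.

-20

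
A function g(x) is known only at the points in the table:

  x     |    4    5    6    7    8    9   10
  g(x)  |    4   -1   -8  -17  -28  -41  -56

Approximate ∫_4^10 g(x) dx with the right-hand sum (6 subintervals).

-151

Δx = 1.
Sum = 1·[(-1) + (-8) + (-17) + (-28) + (-41) + (-56)] = -151.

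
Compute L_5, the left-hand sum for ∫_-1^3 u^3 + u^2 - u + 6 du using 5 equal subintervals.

38.24

Δu = (3 − (-1))/5 = 0.8.
Left endpoints: -1, -0.2, 0.6, 1.4, 2.2.
f(-1) = 7, f(-0.2) = 6.232, f(0.6) = 5.976, f(1.4) = 9.304, f(2.2) = 19.288.
Sum = Δu · [f(-1) + f(-0.2) + f(0.6) + f(1.4) + f(2.2)].
Sum = 38.24.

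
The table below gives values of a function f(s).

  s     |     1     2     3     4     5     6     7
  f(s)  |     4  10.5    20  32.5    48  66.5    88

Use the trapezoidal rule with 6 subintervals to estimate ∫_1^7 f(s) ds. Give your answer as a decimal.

223.5

Δs = 1.
T_6 = (1/2)·[4 + 2·10.5 + 2·20 + 2·32.5 + 2·48 + 2·66.5 + 88] = 223.5.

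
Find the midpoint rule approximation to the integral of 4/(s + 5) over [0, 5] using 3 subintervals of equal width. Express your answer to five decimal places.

2.75902

Δs = (5 − 0)/3 = 5/3.
Midpoints: 5/6, 2.5, 25/6.
f(5/6) = 24/35, f(2.5) = 8/15, f(25/6) = 24/55.
Sum = Δs · [f(5/6) + f(2.5) + f(25/6)].
Sum ≈ 2.75902.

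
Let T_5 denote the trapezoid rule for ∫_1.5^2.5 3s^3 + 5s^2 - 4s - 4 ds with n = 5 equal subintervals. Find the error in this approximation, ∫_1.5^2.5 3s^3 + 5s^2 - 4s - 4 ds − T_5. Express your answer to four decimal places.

Exact integral: ∫_1.5^2.5 f(s) ds ≈ 33.916667.
T_5 = 34.07.
Error ≈ 33.916667 − 34.07 ≈ -0.1533.

-0.1533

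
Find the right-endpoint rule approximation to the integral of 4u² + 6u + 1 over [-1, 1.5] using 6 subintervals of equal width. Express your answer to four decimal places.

16.5394

Δu = (1.5 − (-1))/6 = 5/12.
Right endpoints: -7/12, -1/6, 0.25, 2/3, 13/12, 1.5.
f(-7/12) = -41/36, f(-1/6) = 1/9, f(0.25) = 2.75, f(2/3) = 61/9, f(13/12) = 439/36, f(1.5) = 19.
Sum = Δu · [f(-7/12) + f(-1/6) + f(0.25) + ...].
Sum ≈ 16.5394.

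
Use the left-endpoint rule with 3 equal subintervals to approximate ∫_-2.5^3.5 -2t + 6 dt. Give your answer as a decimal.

Δt = (3.5 − (-2.5))/3 = 2.
Left endpoints: -2.5, -0.5, 1.5.
f(-2.5) = 11, f(-0.5) = 7, f(1.5) = 3.
Sum = Δt · [f(-2.5) + f(-0.5) + f(1.5)].
Sum = 42.

42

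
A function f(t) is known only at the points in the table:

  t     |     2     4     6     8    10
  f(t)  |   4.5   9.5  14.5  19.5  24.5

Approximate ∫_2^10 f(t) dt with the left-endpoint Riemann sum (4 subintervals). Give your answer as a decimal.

Δt = 2.
Sum = 2·[4.5 + 9.5 + 14.5 + 19.5] = 96.

96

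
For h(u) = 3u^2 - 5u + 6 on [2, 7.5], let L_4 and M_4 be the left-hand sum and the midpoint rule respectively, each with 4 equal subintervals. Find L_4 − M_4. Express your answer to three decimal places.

-81.061

L_4 = 232.58984375.
M_4 ≈ 313.65039.
L_4 − M_4 ≈ -81.061.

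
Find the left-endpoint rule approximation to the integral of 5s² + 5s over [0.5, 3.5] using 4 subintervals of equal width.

Δs = (3.5 − 0.5)/4 = 0.75.
Left endpoints: 0.5, 1.25, 2, 2.75.
f(0.5) = 3.75, f(1.25) = 14.0625, f(2) = 30, f(2.75) = 51.5625.
Sum = Δs · [f(0.5) + f(1.25) + f(2) + f(2.75)].
Sum = 74.53125.

74.53125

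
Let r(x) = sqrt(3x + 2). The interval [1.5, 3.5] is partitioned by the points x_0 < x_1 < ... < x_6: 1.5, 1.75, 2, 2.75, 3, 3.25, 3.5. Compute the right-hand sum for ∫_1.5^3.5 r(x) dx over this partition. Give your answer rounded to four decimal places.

6.3514

Subinterval widths: 0.25, 0.25, 0.75, 0.25, 0.25, 0.25.
Right endpoints: 1.75, 2, 2.75, 3, 3.25, 3.5.
r(1.75) ≈ 2.6926, r(2) ≈ 2.8284, r(2.75) ≈ 3.2016, r(3) ≈ 3.3166, r(3.25) ≈ 3.4278, r(3.5) ≈ 3.5355.
Sum = Σ Δx_i · r(x_i).
Sum ≈ 6.3514.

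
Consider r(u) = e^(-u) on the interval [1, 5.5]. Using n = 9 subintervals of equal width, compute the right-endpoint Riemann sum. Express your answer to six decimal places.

0.280392

Δu = (5.5 − 1)/9 = 0.5.
Right endpoints: 1.5, 2, 2.5, 3, 3.5, 4, 4.5, 5, 5.5.
r(1.5) ≈ 0.223130, r(2) ≈ 0.135335, r(2.5) ≈ 0.082085, r(3) ≈ 0.049787, r(3.5) ≈ 0.030197, r(4) ≈ 0.018316, r(4.5) ≈ 0.011109, r(5) ≈ 0.006738, r(5.5) ≈ 0.004087.
Sum = Δu · [r(1.5) + r(2) + r(2.5) + ...].
Sum ≈ 0.280392.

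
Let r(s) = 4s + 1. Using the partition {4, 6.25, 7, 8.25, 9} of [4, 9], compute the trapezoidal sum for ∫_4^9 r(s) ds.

Subinterval widths: 2.25, 0.75, 1.25, 0.75.
r(4) = 17, r(6.25) = 26, r(7) = 29, r(8.25) = 34, r(9) = 37.
On each subinterval the trapezoid contributes (Δs_i/2)·[r(s_{i-1}) + r(s_i)].
Sum = 135.

135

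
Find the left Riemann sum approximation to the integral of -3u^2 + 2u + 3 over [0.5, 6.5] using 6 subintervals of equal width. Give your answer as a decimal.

-160.5

Δu = (6.5 − 0.5)/6 = 1.
Left endpoints: 0.5, 1.5, 2.5, 3.5, 4.5, 5.5.
f(0.5) = 3.25, f(1.5) = -0.75, f(2.5) = -10.75, f(3.5) = -26.75, f(4.5) = -48.75, f(5.5) = -76.75.
Sum = Δu · [f(0.5) + f(1.5) + f(2.5) + ...].
Sum = -160.5.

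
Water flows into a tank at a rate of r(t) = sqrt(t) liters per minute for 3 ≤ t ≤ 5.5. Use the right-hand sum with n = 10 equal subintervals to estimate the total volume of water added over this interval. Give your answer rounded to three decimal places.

5.211

Δt = (5.5 − 3)/10 = 0.25.
Right endpoints: 3.25, 3.5, 3.75, 4, 4.25, 4.5, 4.75, 5, 5.25, 5.5.
r(3.25) ≈ 1.803, r(3.5) ≈ 1.871, r(3.75) ≈ 1.936, r(4) ≈ 2.000, r(4.25) ≈ 2.062, r(4.5) ≈ 2.121, r(4.75) ≈ 2.179, r(5) ≈ 2.236, r(5.25) ≈ 2.291, r(5.5) ≈ 2.345.
Sum = Δt · [r(3.25) + r(3.5) + r(3.75) + ...].
Sum ≈ 5.211.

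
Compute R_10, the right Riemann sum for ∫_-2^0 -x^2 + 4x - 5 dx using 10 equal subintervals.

-19.48

Δx = (0 − (-2))/10 = 0.2.
Right endpoints: -1.8, -1.6, -1.4, -1.2, -1, -0.8, -0.6, -0.4, -0.2, 0.
f(-1.8) = -15.44, f(-1.6) = -13.96, f(-1.4) = -12.56, f(-1.2) = -11.24, f(-1) = -10, f(-0.8) = -8.84, f(-0.6) = -7.76, f(-0.4) = -6.76, f(-0.2) = -5.84, f(0) = -5.
Sum = Δx · [f(-1.8) + f(-1.6) + f(-1.4) + ...].
Sum = -19.48.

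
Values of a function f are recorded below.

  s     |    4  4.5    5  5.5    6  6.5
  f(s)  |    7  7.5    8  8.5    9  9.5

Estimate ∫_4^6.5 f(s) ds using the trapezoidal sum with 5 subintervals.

Δs = 0.5.
T_5 = (0.5/2)·[7 + 2·7.5 + 2·8 + 2·8.5 + 2·9 + 9.5] = 20.625.

20.625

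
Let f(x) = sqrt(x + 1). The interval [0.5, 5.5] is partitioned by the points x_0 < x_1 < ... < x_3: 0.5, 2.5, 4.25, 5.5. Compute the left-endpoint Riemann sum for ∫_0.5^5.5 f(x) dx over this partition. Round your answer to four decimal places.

8.5875

Subinterval widths: 2, 1.75, 1.25.
Left endpoints: 0.5, 2.5, 4.25.
f(0.5) ≈ 1.2247, f(2.5) ≈ 1.8708, f(4.25) ≈ 2.2913.
Sum = Σ Δx_i · f(x_i).
Sum ≈ 8.5875.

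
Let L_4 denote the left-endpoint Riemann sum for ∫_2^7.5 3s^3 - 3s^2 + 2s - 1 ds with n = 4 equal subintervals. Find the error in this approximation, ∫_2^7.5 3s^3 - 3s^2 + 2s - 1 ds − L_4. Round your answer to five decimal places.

684.52441

Exact integral: ∫_2^7.5 f(s) ds = 1993.921875.
L_4 ≈ 1309.3974609.
Error ≈ 1993.921875 − 1309.3974609 ≈ 684.52441.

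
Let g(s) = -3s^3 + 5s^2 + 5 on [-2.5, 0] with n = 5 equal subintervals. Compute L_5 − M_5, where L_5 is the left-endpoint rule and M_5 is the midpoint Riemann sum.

L_5 = 89.0625.
M_5 = 66.9921875.
L_5 − M_5 = 22.0703125.

22.0703125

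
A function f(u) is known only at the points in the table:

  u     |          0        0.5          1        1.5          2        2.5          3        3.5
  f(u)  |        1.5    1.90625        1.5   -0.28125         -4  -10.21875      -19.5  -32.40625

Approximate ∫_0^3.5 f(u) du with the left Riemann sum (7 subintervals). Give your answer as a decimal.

Δu = 0.5.
Sum = 0.5·[1.5 + 1.90625 + 1.5 + (-0.28125) + (-4) + (-10.21875) + (-19.5)] = -14.546875.

-14.546875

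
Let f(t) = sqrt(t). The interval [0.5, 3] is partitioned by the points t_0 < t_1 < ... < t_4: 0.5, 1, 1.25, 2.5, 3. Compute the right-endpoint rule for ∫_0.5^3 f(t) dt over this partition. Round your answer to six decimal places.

Subinterval widths: 0.5, 0.25, 1.25, 0.5.
Right endpoints: 1, 1.25, 2.5, 3.
f(1) ≈ 1.000000, f(1.25) ≈ 1.118034, f(2.5) ≈ 1.581139, f(3) ≈ 1.732051.
Sum = Σ Δt_i · f(t_i).
Sum ≈ 3.621957.

3.621957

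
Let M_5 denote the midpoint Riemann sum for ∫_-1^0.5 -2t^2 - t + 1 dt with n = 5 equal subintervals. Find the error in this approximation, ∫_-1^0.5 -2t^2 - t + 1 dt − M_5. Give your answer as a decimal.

Exact integral: ∫_-1^0.5 f(t) dt = 1.125.
M_5 = 1.1475.
Error = 1.125 − 1.1475 = -0.0225.

-0.0225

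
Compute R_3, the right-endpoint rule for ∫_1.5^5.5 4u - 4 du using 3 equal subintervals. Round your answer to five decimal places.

Δu = (5.5 − 1.5)/3 = 4/3.
Right endpoints: 17/6, 25/6, 5.5.
f(17/6) = 22/3, f(25/6) = 38/3, f(5.5) = 18.
Sum = Δu · [f(17/6) + f(25/6) + f(5.5)].
Sum ≈ 50.66667.

50.66667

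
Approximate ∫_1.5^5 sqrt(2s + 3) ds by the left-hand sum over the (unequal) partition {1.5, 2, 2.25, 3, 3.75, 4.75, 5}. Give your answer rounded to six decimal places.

Subinterval widths: 0.5, 0.25, 0.75, 0.75, 1, 0.25.
Left endpoints: 1.5, 2, 2.25, 3, 3.75, 4.75.
f(1.5) ≈ 2.449490, f(2) ≈ 2.645751, f(2.25) ≈ 2.738613, f(3) ≈ 3.000000, f(3.75) ≈ 3.240370, f(4.75) ≈ 3.535534.
Sum = Σ Δs_i · f(s_i).
Sum ≈ 10.314396.

10.314396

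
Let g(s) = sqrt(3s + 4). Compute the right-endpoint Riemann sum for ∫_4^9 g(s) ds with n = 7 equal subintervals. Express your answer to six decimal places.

24.688917

Δs = (9 − 4)/7 = 5/7.
Right endpoints: 33/7, 38/7, 43/7, 48/7, 53/7, 58/7, 9.
g(33/7) ≈ 4.259443, g(38/7) ≈ 4.503967, g(43/7) ≈ 4.735881, g(48/7) ≈ 4.956958, g(53/7) ≈ 5.168586, g(58/7) ≈ 5.371884, g(9) ≈ 5.567764.
Sum = Δs · [g(33/7) + g(38/7) + g(43/7) + ...].
Sum ≈ 24.688917.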